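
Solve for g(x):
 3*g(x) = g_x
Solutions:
 g(x) = C1*exp(3*x)


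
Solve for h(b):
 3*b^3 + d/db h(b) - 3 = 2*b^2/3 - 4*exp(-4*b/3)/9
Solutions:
 h(b) = C1 - 3*b^4/4 + 2*b^3/9 + 3*b + exp(-4*b/3)/3


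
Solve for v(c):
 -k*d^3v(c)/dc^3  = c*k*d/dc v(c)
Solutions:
 v(c) = C1 + Integral(C2*airyai(-c) + C3*airybi(-c), c)


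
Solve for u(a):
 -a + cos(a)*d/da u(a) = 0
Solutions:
 u(a) = C1 + Integral(a/cos(a), a)


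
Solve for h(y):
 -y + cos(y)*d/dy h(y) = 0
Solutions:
 h(y) = C1 + Integral(y/cos(y), y)


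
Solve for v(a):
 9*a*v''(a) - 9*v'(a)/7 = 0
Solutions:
 v(a) = C1 + C2*a^(8/7)


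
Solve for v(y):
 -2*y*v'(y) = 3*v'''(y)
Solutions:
 v(y) = C1 + Integral(C2*airyai(-2^(1/3)*3^(2/3)*y/3) + C3*airybi(-2^(1/3)*3^(2/3)*y/3), y)


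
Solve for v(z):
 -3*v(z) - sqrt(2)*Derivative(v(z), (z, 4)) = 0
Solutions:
 v(z) = (C1*sin(2^(3/8)*3^(1/4)*z/2) + C2*cos(2^(3/8)*3^(1/4)*z/2))*exp(-2^(3/8)*3^(1/4)*z/2) + (C3*sin(2^(3/8)*3^(1/4)*z/2) + C4*cos(2^(3/8)*3^(1/4)*z/2))*exp(2^(3/8)*3^(1/4)*z/2)


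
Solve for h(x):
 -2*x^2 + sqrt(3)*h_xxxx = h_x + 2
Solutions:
 h(x) = C1 + C4*exp(3^(5/6)*x/3) - 2*x^3/3 - 2*x + (C2*sin(3^(1/3)*x/2) + C3*cos(3^(1/3)*x/2))*exp(-3^(5/6)*x/6)


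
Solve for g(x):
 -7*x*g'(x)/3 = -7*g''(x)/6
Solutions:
 g(x) = C1 + C2*erfi(x)


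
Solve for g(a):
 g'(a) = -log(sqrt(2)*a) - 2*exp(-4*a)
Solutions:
 g(a) = C1 - a*log(a) + a*(1 - log(2)/2) + exp(-4*a)/2


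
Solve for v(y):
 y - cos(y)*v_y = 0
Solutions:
 v(y) = C1 + Integral(y/cos(y), y)


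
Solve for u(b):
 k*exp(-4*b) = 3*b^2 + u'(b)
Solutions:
 u(b) = C1 - b^3 - k*exp(-4*b)/4


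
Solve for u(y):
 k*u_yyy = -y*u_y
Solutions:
 u(y) = C1 + Integral(C2*airyai(y*(-1/k)^(1/3)) + C3*airybi(y*(-1/k)^(1/3)), y)


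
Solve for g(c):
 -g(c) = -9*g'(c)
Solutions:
 g(c) = C1*exp(c/9)


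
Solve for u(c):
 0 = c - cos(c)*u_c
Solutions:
 u(c) = C1 + Integral(c/cos(c), c)


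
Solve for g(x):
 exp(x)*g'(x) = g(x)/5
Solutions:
 g(x) = C1*exp(-exp(-x)/5)


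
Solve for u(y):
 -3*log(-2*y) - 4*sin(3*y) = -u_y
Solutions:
 u(y) = C1 + 3*y*log(-y) - 3*y + 3*y*log(2) - 4*cos(3*y)/3


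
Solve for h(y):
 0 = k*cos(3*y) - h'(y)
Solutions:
 h(y) = C1 + k*sin(3*y)/3


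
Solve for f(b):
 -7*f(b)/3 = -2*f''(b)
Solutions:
 f(b) = C1*exp(-sqrt(42)*b/6) + C2*exp(sqrt(42)*b/6)


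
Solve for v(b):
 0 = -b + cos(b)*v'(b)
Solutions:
 v(b) = C1 + Integral(b/cos(b), b)


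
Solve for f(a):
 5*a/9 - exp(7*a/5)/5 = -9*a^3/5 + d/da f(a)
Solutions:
 f(a) = C1 + 9*a^4/20 + 5*a^2/18 - exp(7*a/5)/7


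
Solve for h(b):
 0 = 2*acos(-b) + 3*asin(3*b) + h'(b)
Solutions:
 h(b) = C1 - 2*b*acos(-b) - 3*b*asin(3*b) - sqrt(1 - 9*b^2) - 2*sqrt(1 - b^2)


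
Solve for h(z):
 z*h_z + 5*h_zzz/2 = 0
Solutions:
 h(z) = C1 + Integral(C2*airyai(-2^(1/3)*5^(2/3)*z/5) + C3*airybi(-2^(1/3)*5^(2/3)*z/5), z)


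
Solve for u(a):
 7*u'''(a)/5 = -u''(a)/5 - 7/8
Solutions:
 u(a) = C1 + C2*a + C3*exp(-a/7) - 35*a^2/16


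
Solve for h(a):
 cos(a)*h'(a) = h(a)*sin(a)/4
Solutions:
 h(a) = C1/cos(a)^(1/4)


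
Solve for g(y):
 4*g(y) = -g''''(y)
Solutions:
 g(y) = (C1*sin(y) + C2*cos(y))*exp(-y) + (C3*sin(y) + C4*cos(y))*exp(y)


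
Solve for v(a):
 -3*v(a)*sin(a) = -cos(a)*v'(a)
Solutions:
 v(a) = C1/cos(a)^3


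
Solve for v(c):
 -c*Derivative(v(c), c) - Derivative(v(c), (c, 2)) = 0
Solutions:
 v(c) = C1 + C2*erf(sqrt(2)*c/2)


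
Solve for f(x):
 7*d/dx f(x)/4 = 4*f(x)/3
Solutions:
 f(x) = C1*exp(16*x/21)


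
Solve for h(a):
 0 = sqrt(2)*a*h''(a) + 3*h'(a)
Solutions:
 h(a) = C1 + C2*a^(1 - 3*sqrt(2)/2)


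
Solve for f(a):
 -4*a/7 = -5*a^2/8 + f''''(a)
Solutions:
 f(a) = C1 + C2*a + C3*a^2 + C4*a^3 + a^6/576 - a^5/210


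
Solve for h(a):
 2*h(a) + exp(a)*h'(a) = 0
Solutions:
 h(a) = C1*exp(2*exp(-a))


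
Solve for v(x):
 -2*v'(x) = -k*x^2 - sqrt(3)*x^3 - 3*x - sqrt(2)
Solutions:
 v(x) = C1 + k*x^3/6 + sqrt(3)*x^4/8 + 3*x^2/4 + sqrt(2)*x/2


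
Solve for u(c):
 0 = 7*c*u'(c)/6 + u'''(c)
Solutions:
 u(c) = C1 + Integral(C2*airyai(-6^(2/3)*7^(1/3)*c/6) + C3*airybi(-6^(2/3)*7^(1/3)*c/6), c)


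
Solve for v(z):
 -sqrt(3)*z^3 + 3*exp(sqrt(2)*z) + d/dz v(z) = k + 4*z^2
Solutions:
 v(z) = C1 + k*z + sqrt(3)*z^4/4 + 4*z^3/3 - 3*sqrt(2)*exp(sqrt(2)*z)/2


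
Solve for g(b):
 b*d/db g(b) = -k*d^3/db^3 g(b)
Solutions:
 g(b) = C1 + Integral(C2*airyai(b*(-1/k)^(1/3)) + C3*airybi(b*(-1/k)^(1/3)), b)


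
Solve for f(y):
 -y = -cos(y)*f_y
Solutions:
 f(y) = C1 + Integral(y/cos(y), y)


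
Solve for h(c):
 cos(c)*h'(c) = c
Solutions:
 h(c) = C1 + Integral(c/cos(c), c)


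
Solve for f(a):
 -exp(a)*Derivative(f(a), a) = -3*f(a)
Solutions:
 f(a) = C1*exp(-3*exp(-a))


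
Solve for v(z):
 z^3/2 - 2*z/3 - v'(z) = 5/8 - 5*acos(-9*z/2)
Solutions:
 v(z) = C1 + z^4/8 - z^2/3 + 5*z*acos(-9*z/2) - 5*z/8 + 5*sqrt(4 - 81*z^2)/9


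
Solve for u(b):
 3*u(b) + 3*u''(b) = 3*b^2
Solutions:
 u(b) = C1*sin(b) + C2*cos(b) + b^2 - 2


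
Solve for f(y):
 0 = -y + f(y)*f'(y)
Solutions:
 f(y) = -sqrt(C1 + y^2)
 f(y) = sqrt(C1 + y^2)


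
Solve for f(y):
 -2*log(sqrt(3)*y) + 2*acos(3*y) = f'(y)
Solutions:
 f(y) = C1 - 2*y*log(y) + 2*y*acos(3*y) - y*log(3) + 2*y - 2*sqrt(1 - 9*y^2)/3


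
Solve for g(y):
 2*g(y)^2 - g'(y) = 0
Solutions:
 g(y) = -1/(C1 + 2*y)


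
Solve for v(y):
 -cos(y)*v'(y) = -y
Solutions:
 v(y) = C1 + Integral(y/cos(y), y)


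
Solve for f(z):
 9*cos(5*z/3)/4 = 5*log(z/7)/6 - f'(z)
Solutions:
 f(z) = C1 + 5*z*log(z)/6 - 5*z*log(7)/6 - 5*z/6 - 27*sin(5*z/3)/20


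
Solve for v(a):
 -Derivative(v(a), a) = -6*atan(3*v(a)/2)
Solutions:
 Integral(1/atan(3*_y/2), (_y, v(a))) = C1 + 6*a


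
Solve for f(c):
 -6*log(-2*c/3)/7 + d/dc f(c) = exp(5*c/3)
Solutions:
 f(c) = C1 + 6*c*log(-c)/7 + 6*c*(-log(3) - 1 + log(2))/7 + 3*exp(5*c/3)/5


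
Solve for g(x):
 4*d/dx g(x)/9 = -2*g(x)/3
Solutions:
 g(x) = C1*exp(-3*x/2)


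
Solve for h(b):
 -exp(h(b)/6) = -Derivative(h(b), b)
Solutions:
 h(b) = 6*log(-1/(C1 + b)) + 6*log(6)


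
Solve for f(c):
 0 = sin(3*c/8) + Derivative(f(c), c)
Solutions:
 f(c) = C1 + 8*cos(3*c/8)/3


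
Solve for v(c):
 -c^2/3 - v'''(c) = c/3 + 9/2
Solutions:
 v(c) = C1 + C2*c + C3*c^2 - c^5/180 - c^4/72 - 3*c^3/4


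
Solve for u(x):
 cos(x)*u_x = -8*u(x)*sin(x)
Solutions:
 u(x) = C1*cos(x)^8


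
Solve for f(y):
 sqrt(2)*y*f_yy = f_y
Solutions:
 f(y) = C1 + C2*y^(sqrt(2)/2 + 1)


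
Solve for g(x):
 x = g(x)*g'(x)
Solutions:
 g(x) = -sqrt(C1 + x^2)
 g(x) = sqrt(C1 + x^2)


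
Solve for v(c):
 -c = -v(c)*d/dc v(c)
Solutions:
 v(c) = -sqrt(C1 + c^2)
 v(c) = sqrt(C1 + c^2)


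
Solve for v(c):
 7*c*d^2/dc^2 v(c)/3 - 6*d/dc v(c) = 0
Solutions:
 v(c) = C1 + C2*c^(25/7)


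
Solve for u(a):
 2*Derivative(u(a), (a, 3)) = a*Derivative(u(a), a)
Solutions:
 u(a) = C1 + Integral(C2*airyai(2^(2/3)*a/2) + C3*airybi(2^(2/3)*a/2), a)


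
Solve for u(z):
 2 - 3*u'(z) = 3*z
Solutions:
 u(z) = C1 - z^2/2 + 2*z/3


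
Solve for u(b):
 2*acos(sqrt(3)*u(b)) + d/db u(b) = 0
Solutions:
 Integral(1/acos(sqrt(3)*_y), (_y, u(b))) = C1 - 2*b


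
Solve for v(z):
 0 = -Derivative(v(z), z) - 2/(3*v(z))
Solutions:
 v(z) = -sqrt(C1 - 12*z)/3
 v(z) = sqrt(C1 - 12*z)/3


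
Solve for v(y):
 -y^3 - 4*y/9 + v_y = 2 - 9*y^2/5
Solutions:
 v(y) = C1 + y^4/4 - 3*y^3/5 + 2*y^2/9 + 2*y


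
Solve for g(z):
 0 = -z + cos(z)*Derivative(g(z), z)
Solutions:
 g(z) = C1 + Integral(z/cos(z), z)


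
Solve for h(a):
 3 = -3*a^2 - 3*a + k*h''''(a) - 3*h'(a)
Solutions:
 h(a) = C1 + C2*exp(3^(1/3)*a*(1/k)^(1/3)) + C3*exp(a*(-3^(1/3) + 3^(5/6)*I)*(1/k)^(1/3)/2) + C4*exp(-a*(3^(1/3) + 3^(5/6)*I)*(1/k)^(1/3)/2) - a^3/3 - a^2/2 - a


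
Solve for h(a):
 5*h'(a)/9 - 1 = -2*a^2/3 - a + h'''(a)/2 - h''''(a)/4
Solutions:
 h(a) = C1 + C2*exp(a*(2*2^(2/3)/(sqrt(105) + 11)^(1/3) + 2^(1/3)*(sqrt(105) + 11)^(1/3) + 4)/6)*sin(2^(1/3)*sqrt(3)*a*(-(sqrt(105) + 11)^(1/3) + 2*2^(1/3)/(sqrt(105) + 11)^(1/3))/6) + C3*exp(a*(2*2^(2/3)/(sqrt(105) + 11)^(1/3) + 2^(1/3)*(sqrt(105) + 11)^(1/3) + 4)/6)*cos(2^(1/3)*sqrt(3)*a*(-(sqrt(105) + 11)^(1/3) + 2*2^(1/3)/(sqrt(105) + 11)^(1/3))/6) + C4*exp(a*(-2^(1/3)*(sqrt(105) + 11)^(1/3) - 2*2^(2/3)/(sqrt(105) + 11)^(1/3) + 2)/3) - 2*a^3/5 - 9*a^2/10 - 9*a/25


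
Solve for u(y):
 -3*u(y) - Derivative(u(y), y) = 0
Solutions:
 u(y) = C1*exp(-3*y)


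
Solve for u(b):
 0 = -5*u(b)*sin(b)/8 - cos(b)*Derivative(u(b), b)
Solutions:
 u(b) = C1*cos(b)^(5/8)


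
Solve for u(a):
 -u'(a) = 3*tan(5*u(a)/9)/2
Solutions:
 u(a) = -9*asin(C1*exp(-5*a/6))/5 + 9*pi/5
 u(a) = 9*asin(C1*exp(-5*a/6))/5


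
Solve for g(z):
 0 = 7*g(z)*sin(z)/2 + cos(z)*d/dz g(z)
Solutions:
 g(z) = C1*cos(z)^(7/2)


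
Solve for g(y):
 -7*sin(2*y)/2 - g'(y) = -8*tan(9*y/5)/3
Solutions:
 g(y) = C1 - 40*log(cos(9*y/5))/27 + 7*cos(2*y)/4


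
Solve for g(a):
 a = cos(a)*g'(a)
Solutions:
 g(a) = C1 + Integral(a/cos(a), a)


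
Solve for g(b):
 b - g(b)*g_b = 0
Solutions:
 g(b) = -sqrt(C1 + b^2)
 g(b) = sqrt(C1 + b^2)


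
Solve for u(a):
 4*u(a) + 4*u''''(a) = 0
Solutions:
 u(a) = (C1*sin(sqrt(2)*a/2) + C2*cos(sqrt(2)*a/2))*exp(-sqrt(2)*a/2) + (C3*sin(sqrt(2)*a/2) + C4*cos(sqrt(2)*a/2))*exp(sqrt(2)*a/2)


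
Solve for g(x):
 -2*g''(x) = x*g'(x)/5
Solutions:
 g(x) = C1 + C2*erf(sqrt(5)*x/10)


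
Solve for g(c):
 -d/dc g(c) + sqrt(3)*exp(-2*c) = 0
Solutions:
 g(c) = C1 - sqrt(3)*exp(-2*c)/2


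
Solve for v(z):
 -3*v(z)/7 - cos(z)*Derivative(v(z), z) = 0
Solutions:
 v(z) = C1*(sin(z) - 1)^(3/14)/(sin(z) + 1)^(3/14)


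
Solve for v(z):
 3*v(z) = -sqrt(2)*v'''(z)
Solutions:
 v(z) = C3*exp(-2^(5/6)*3^(1/3)*z/2) + (C1*sin(6^(5/6)*z/4) + C2*cos(6^(5/6)*z/4))*exp(2^(5/6)*3^(1/3)*z/4)


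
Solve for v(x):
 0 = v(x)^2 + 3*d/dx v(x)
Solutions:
 v(x) = 3/(C1 + x)


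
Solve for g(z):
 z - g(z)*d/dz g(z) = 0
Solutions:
 g(z) = -sqrt(C1 + z^2)
 g(z) = sqrt(C1 + z^2)


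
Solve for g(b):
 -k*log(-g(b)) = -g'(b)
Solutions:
 -li(-g(b)) = C1 + b*k


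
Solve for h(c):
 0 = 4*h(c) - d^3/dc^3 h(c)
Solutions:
 h(c) = C3*exp(2^(2/3)*c) + (C1*sin(2^(2/3)*sqrt(3)*c/2) + C2*cos(2^(2/3)*sqrt(3)*c/2))*exp(-2^(2/3)*c/2)


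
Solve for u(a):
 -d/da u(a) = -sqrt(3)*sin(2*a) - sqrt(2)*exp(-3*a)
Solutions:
 u(a) = C1 - sqrt(3)*cos(2*a)/2 - sqrt(2)*exp(-3*a)/3


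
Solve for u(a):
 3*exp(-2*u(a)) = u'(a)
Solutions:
 u(a) = log(-sqrt(C1 + 6*a))
 u(a) = log(C1 + 6*a)/2


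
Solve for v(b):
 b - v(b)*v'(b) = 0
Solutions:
 v(b) = -sqrt(C1 + b^2)
 v(b) = sqrt(C1 + b^2)


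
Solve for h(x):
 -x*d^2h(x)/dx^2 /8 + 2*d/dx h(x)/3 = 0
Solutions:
 h(x) = C1 + C2*x^(19/3)


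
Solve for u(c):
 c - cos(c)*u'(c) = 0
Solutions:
 u(c) = C1 + Integral(c/cos(c), c)


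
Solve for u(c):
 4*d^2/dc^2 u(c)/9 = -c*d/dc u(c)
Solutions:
 u(c) = C1 + C2*erf(3*sqrt(2)*c/4)


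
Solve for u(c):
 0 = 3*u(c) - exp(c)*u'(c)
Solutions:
 u(c) = C1*exp(-3*exp(-c))


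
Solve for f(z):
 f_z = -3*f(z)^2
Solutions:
 f(z) = 1/(C1 + 3*z)


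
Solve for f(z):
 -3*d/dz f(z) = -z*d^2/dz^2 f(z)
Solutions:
 f(z) = C1 + C2*z^4


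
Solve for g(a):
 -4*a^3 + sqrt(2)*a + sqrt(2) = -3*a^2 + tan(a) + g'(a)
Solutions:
 g(a) = C1 - a^4 + a^3 + sqrt(2)*a^2/2 + sqrt(2)*a + log(cos(a))


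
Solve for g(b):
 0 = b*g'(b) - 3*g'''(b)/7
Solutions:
 g(b) = C1 + Integral(C2*airyai(3^(2/3)*7^(1/3)*b/3) + C3*airybi(3^(2/3)*7^(1/3)*b/3), b)


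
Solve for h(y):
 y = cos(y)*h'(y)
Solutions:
 h(y) = C1 + Integral(y/cos(y), y)


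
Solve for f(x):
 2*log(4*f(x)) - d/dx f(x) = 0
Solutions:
 -Integral(1/(log(_y) + 2*log(2)), (_y, f(x)))/2 = C1 - x


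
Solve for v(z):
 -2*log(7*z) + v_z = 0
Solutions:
 v(z) = C1 + 2*z*log(z) - 2*z + z*log(49)


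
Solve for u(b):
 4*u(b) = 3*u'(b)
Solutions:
 u(b) = C1*exp(4*b/3)


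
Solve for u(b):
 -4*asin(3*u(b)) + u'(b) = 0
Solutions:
 Integral(1/asin(3*_y), (_y, u(b))) = C1 + 4*b


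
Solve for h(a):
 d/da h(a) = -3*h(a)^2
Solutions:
 h(a) = 1/(C1 + 3*a)


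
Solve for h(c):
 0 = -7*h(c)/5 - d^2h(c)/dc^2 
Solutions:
 h(c) = C1*sin(sqrt(35)*c/5) + C2*cos(sqrt(35)*c/5)


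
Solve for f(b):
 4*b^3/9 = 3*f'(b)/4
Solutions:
 f(b) = C1 + 4*b^4/27


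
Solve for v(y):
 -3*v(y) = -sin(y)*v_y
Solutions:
 v(y) = C1*(cos(y) - 1)^(3/2)/(cos(y) + 1)^(3/2)


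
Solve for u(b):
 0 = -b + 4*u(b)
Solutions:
 u(b) = b/4


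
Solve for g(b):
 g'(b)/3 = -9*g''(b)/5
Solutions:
 g(b) = C1 + C2*exp(-5*b/27)


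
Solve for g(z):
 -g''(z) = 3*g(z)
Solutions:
 g(z) = C1*sin(sqrt(3)*z) + C2*cos(sqrt(3)*z)


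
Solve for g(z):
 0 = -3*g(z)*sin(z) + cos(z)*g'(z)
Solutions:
 g(z) = C1/cos(z)^3


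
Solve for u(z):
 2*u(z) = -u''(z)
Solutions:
 u(z) = C1*sin(sqrt(2)*z) + C2*cos(sqrt(2)*z)


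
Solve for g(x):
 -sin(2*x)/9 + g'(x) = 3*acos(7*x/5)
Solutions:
 g(x) = C1 + 3*x*acos(7*x/5) - 3*sqrt(25 - 49*x^2)/7 - cos(2*x)/18


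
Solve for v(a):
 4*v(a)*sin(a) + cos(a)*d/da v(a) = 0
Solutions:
 v(a) = C1*cos(a)^4


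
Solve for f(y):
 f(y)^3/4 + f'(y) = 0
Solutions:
 f(y) = -sqrt(2)*sqrt(-1/(C1 - y))
 f(y) = sqrt(2)*sqrt(-1/(C1 - y))


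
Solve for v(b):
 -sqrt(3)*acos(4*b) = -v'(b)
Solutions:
 v(b) = C1 + sqrt(3)*(b*acos(4*b) - sqrt(1 - 16*b^2)/4)


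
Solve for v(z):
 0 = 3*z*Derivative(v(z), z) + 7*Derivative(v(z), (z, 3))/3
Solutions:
 v(z) = C1 + Integral(C2*airyai(-21^(2/3)*z/7) + C3*airybi(-21^(2/3)*z/7), z)


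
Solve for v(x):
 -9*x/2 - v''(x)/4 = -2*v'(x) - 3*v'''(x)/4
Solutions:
 v(x) = C1 + 9*x^2/8 + 9*x/32 + (C2*sin(sqrt(95)*x/6) + C3*cos(sqrt(95)*x/6))*exp(x/6)


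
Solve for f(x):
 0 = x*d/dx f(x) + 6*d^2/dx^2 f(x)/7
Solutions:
 f(x) = C1 + C2*erf(sqrt(21)*x/6)


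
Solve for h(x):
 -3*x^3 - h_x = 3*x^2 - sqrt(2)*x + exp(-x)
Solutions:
 h(x) = C1 - 3*x^4/4 - x^3 + sqrt(2)*x^2/2 + exp(-x)


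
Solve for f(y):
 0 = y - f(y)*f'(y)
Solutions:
 f(y) = -sqrt(C1 + y^2)
 f(y) = sqrt(C1 + y^2)


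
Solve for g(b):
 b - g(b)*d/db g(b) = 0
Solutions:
 g(b) = -sqrt(C1 + b^2)
 g(b) = sqrt(C1 + b^2)


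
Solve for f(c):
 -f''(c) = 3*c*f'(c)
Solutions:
 f(c) = C1 + C2*erf(sqrt(6)*c/2)


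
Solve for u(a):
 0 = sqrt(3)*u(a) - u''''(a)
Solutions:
 u(a) = C1*exp(-3^(1/8)*a) + C2*exp(3^(1/8)*a) + C3*sin(3^(1/8)*a) + C4*cos(3^(1/8)*a)


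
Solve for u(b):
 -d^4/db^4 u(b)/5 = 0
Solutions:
 u(b) = C1 + C2*b + C3*b^2 + C4*b^3


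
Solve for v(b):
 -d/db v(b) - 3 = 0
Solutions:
 v(b) = C1 - 3*b


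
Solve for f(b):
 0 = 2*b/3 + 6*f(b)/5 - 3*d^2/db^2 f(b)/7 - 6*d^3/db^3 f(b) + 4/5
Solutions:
 f(b) = C1*exp(-b*(5*5^(1/3)/(42*sqrt(777714) + 37039)^(1/3) + 10 + 5^(2/3)*(42*sqrt(777714) + 37039)^(1/3))/420)*sin(sqrt(3)*5^(1/3)*b*(-5^(1/3)*(42*sqrt(777714) + 37039)^(1/3) + 5/(42*sqrt(777714) + 37039)^(1/3))/420) + C2*exp(-b*(5*5^(1/3)/(42*sqrt(777714) + 37039)^(1/3) + 10 + 5^(2/3)*(42*sqrt(777714) + 37039)^(1/3))/420)*cos(sqrt(3)*5^(1/3)*b*(-5^(1/3)*(42*sqrt(777714) + 37039)^(1/3) + 5/(42*sqrt(777714) + 37039)^(1/3))/420) + C3*exp(b*(-5 + 5*5^(1/3)/(42*sqrt(777714) + 37039)^(1/3) + 5^(2/3)*(42*sqrt(777714) + 37039)^(1/3))/210) - 5*b/9 - 2/3


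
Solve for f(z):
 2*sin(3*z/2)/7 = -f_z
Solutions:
 f(z) = C1 + 4*cos(3*z/2)/21


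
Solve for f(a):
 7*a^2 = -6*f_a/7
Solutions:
 f(a) = C1 - 49*a^3/18


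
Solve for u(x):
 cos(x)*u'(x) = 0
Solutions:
 u(x) = C1


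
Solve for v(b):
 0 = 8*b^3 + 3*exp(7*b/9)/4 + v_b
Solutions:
 v(b) = C1 - 2*b^4 - 27*exp(7*b/9)/28


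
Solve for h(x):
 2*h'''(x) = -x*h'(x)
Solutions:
 h(x) = C1 + Integral(C2*airyai(-2^(2/3)*x/2) + C3*airybi(-2^(2/3)*x/2), x)


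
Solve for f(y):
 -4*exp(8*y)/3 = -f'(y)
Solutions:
 f(y) = C1 + exp(8*y)/6


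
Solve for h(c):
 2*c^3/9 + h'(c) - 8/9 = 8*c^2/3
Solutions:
 h(c) = C1 - c^4/18 + 8*c^3/9 + 8*c/9


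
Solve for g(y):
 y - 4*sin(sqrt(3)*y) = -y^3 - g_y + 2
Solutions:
 g(y) = C1 - y^4/4 - y^2/2 + 2*y - 4*sqrt(3)*cos(sqrt(3)*y)/3


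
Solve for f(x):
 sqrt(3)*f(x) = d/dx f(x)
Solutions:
 f(x) = C1*exp(sqrt(3)*x)


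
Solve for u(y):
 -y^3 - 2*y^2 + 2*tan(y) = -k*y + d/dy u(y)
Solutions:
 u(y) = C1 + k*y^2/2 - y^4/4 - 2*y^3/3 - 2*log(cos(y))


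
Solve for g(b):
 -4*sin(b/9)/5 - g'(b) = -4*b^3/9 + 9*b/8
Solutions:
 g(b) = C1 + b^4/9 - 9*b^2/16 + 36*cos(b/9)/5


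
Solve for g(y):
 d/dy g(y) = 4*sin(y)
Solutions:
 g(y) = C1 - 4*cos(y)


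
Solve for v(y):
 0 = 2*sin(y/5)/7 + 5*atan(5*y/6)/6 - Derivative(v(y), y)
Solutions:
 v(y) = C1 + 5*y*atan(5*y/6)/6 - log(25*y^2 + 36)/2 - 10*cos(y/5)/7


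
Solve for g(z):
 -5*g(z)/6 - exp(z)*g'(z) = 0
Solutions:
 g(z) = C1*exp(5*exp(-z)/6)


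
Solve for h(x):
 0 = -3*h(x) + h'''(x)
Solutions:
 h(x) = C3*exp(3^(1/3)*x) + (C1*sin(3^(5/6)*x/2) + C2*cos(3^(5/6)*x/2))*exp(-3^(1/3)*x/2)


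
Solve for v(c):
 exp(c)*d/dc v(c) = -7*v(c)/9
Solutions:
 v(c) = C1*exp(7*exp(-c)/9)


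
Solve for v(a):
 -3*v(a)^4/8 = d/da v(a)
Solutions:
 v(a) = (-3^(2/3)/3 - 3^(1/6)*I)*(1/(C1 + 3*a))^(1/3)
 v(a) = (-3^(2/3)/3 + 3^(1/6)*I)*(1/(C1 + 3*a))^(1/3)
 v(a) = 2*(1/(C1 + 9*a))^(1/3)


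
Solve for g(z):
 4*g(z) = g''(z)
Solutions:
 g(z) = C1*exp(-2*z) + C2*exp(2*z)


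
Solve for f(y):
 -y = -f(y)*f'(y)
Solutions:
 f(y) = -sqrt(C1 + y^2)
 f(y) = sqrt(C1 + y^2)


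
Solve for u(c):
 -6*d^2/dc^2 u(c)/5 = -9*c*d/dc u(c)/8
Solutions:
 u(c) = C1 + C2*erfi(sqrt(30)*c/8)


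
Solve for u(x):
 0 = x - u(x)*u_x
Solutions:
 u(x) = -sqrt(C1 + x^2)
 u(x) = sqrt(C1 + x^2)


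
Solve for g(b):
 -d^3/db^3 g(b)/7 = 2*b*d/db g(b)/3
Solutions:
 g(b) = C1 + Integral(C2*airyai(-14^(1/3)*3^(2/3)*b/3) + C3*airybi(-14^(1/3)*3^(2/3)*b/3), b)


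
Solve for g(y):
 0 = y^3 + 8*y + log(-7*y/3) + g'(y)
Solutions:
 g(y) = C1 - y^4/4 - 4*y^2 - y*log(-y) + y*(-log(7) + 1 + log(3))


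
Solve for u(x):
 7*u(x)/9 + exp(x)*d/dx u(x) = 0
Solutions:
 u(x) = C1*exp(7*exp(-x)/9)


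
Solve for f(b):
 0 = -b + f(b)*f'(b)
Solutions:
 f(b) = -sqrt(C1 + b^2)
 f(b) = sqrt(C1 + b^2)


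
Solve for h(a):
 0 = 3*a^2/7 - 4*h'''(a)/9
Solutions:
 h(a) = C1 + C2*a + C3*a^2 + 9*a^5/560


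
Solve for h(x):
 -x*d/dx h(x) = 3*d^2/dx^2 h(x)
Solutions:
 h(x) = C1 + C2*erf(sqrt(6)*x/6)


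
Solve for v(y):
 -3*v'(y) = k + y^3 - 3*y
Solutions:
 v(y) = C1 - k*y/3 - y^4/12 + y^2/2


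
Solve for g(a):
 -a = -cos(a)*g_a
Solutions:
 g(a) = C1 + Integral(a/cos(a), a)


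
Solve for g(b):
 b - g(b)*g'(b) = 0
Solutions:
 g(b) = -sqrt(C1 + b^2)
 g(b) = sqrt(C1 + b^2)


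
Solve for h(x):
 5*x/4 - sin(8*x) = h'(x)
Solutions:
 h(x) = C1 + 5*x^2/8 + cos(8*x)/8


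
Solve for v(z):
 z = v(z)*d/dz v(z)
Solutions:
 v(z) = -sqrt(C1 + z^2)
 v(z) = sqrt(C1 + z^2)


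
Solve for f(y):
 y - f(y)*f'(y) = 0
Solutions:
 f(y) = -sqrt(C1 + y^2)
 f(y) = sqrt(C1 + y^2)


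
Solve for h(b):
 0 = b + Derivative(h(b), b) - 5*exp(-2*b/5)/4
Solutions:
 h(b) = C1 - b^2/2 - 25*exp(-2*b/5)/8


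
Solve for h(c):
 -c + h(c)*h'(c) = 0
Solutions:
 h(c) = -sqrt(C1 + c^2)
 h(c) = sqrt(C1 + c^2)


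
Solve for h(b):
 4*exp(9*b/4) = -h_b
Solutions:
 h(b) = C1 - 16*exp(9*b/4)/9


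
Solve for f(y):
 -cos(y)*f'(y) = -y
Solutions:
 f(y) = C1 + Integral(y/cos(y), y)


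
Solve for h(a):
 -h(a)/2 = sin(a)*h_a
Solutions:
 h(a) = C1*(cos(a) + 1)^(1/4)/(cos(a) - 1)^(1/4)


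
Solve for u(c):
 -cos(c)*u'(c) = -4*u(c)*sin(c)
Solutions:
 u(c) = C1/cos(c)^4


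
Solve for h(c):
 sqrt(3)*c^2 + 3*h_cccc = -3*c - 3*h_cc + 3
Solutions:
 h(c) = C1 + C2*c + C3*sin(c) + C4*cos(c) - sqrt(3)*c^4/36 - c^3/6 + c^2*(3 + 2*sqrt(3))/6


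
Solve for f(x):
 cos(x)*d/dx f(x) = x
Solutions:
 f(x) = C1 + Integral(x/cos(x), x)


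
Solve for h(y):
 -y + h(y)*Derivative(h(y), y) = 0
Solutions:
 h(y) = -sqrt(C1 + y^2)
 h(y) = sqrt(C1 + y^2)


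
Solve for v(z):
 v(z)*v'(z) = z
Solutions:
 v(z) = -sqrt(C1 + z^2)
 v(z) = sqrt(C1 + z^2)


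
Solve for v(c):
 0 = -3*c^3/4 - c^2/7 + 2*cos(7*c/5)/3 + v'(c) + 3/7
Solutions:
 v(c) = C1 + 3*c^4/16 + c^3/21 - 3*c/7 - 10*sin(7*c/5)/21


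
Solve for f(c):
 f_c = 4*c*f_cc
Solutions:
 f(c) = C1 + C2*c^(5/4)


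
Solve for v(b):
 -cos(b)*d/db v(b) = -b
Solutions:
 v(b) = C1 + Integral(b/cos(b), b)


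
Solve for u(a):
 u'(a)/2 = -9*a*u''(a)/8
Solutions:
 u(a) = C1 + C2*a^(5/9)


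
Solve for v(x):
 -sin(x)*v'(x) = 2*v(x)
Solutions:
 v(x) = C1*(cos(x) + 1)/(cos(x) - 1)


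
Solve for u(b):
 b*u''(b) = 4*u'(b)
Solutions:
 u(b) = C1 + C2*b^5


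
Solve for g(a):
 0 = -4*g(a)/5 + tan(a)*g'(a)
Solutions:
 g(a) = C1*sin(a)^(4/5)


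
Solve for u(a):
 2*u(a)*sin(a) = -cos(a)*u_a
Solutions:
 u(a) = C1*cos(a)^2


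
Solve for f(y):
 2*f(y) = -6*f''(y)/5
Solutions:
 f(y) = C1*sin(sqrt(15)*y/3) + C2*cos(sqrt(15)*y/3)


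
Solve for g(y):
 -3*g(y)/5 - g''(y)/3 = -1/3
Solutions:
 g(y) = C1*sin(3*sqrt(5)*y/5) + C2*cos(3*sqrt(5)*y/5) + 5/9


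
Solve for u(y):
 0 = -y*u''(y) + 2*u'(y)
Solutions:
 u(y) = C1 + C2*y^3


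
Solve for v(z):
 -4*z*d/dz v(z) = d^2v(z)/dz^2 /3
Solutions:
 v(z) = C1 + C2*erf(sqrt(6)*z)


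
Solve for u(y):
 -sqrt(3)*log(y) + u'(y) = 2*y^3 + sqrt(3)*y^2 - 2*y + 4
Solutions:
 u(y) = C1 + y^4/2 + sqrt(3)*y^3/3 - y^2 + sqrt(3)*y*log(y) - sqrt(3)*y + 4*y


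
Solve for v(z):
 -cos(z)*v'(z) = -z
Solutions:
 v(z) = C1 + Integral(z/cos(z), z)


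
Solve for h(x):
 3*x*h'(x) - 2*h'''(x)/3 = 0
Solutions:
 h(x) = C1 + Integral(C2*airyai(6^(2/3)*x/2) + C3*airybi(6^(2/3)*x/2), x)


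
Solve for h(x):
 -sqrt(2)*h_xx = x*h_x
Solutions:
 h(x) = C1 + C2*erf(2^(1/4)*x/2)


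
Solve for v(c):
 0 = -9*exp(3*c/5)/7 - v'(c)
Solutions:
 v(c) = C1 - 15*exp(3*c/5)/7


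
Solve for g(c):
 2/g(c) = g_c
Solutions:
 g(c) = -sqrt(C1 + 4*c)
 g(c) = sqrt(C1 + 4*c)


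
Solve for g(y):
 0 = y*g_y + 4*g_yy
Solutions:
 g(y) = C1 + C2*erf(sqrt(2)*y/4)


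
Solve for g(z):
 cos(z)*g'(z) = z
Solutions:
 g(z) = C1 + Integral(z/cos(z), z)


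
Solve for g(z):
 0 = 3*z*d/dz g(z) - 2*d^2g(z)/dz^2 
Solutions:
 g(z) = C1 + C2*erfi(sqrt(3)*z/2)


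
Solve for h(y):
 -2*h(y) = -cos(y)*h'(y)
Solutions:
 h(y) = C1*(sin(y) + 1)/(sin(y) - 1)


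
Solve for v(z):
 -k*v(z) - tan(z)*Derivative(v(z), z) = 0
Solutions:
 v(z) = C1*exp(-k*log(sin(z)))


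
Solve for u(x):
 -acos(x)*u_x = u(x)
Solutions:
 u(x) = C1*exp(-Integral(1/acos(x), x))


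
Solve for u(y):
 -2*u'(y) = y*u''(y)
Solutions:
 u(y) = C1 + C2/y


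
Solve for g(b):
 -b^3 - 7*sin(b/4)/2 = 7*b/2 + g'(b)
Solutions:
 g(b) = C1 - b^4/4 - 7*b^2/4 + 14*cos(b/4)


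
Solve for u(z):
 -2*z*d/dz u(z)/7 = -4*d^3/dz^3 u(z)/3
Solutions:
 u(z) = C1 + Integral(C2*airyai(14^(2/3)*3^(1/3)*z/14) + C3*airybi(14^(2/3)*3^(1/3)*z/14), z)


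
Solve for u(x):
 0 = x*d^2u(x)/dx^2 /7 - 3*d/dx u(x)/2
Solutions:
 u(x) = C1 + C2*x^(23/2)


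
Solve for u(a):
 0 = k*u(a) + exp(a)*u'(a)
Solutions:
 u(a) = C1*exp(k*exp(-a))


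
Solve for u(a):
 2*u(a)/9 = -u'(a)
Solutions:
 u(a) = C1*exp(-2*a/9)


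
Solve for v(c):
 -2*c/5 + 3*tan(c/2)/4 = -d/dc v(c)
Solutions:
 v(c) = C1 + c^2/5 + 3*log(cos(c/2))/2


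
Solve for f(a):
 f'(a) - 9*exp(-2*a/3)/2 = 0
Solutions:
 f(a) = C1 - 27*exp(-2*a/3)/4


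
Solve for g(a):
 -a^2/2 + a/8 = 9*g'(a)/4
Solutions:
 g(a) = C1 - 2*a^3/27 + a^2/36


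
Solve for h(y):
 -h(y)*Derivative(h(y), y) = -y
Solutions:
 h(y) = -sqrt(C1 + y^2)
 h(y) = sqrt(C1 + y^2)


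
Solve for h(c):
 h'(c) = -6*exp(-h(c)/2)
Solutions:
 h(c) = 2*log(C1 - 3*c)


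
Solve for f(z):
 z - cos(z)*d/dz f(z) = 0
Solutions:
 f(z) = C1 + Integral(z/cos(z), z)


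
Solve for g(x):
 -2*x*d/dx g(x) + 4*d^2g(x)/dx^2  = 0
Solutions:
 g(x) = C1 + C2*erfi(x/2)


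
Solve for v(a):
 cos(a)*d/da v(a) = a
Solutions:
 v(a) = C1 + Integral(a/cos(a), a)


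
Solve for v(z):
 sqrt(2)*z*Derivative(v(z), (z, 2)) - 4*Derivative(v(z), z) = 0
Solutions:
 v(z) = C1 + C2*z^(1 + 2*sqrt(2))


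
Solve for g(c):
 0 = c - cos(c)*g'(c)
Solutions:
 g(c) = C1 + Integral(c/cos(c), c)


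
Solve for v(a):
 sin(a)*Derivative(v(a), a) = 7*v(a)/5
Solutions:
 v(a) = C1*(cos(a) - 1)^(7/10)/(cos(a) + 1)^(7/10)


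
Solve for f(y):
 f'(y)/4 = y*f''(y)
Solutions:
 f(y) = C1 + C2*y^(5/4)


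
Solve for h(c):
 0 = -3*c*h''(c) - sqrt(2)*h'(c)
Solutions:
 h(c) = C1 + C2*c^(1 - sqrt(2)/3)


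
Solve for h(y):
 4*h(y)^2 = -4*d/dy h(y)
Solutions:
 h(y) = 1/(C1 + y)


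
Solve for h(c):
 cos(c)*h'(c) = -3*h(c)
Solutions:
 h(c) = C1*(sin(c) - 1)^(3/2)/(sin(c) + 1)^(3/2)


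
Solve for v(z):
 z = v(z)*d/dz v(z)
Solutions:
 v(z) = -sqrt(C1 + z^2)
 v(z) = sqrt(C1 + z^2)


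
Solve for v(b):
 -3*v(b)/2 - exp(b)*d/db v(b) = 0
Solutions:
 v(b) = C1*exp(3*exp(-b)/2)


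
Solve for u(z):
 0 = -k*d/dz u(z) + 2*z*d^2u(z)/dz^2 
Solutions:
 u(z) = C1 + z^(re(k)/2 + 1)*(C2*sin(log(z)*Abs(im(k))/2) + C3*cos(log(z)*im(k)/2))


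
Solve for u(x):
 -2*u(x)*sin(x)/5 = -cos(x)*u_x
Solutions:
 u(x) = C1/cos(x)^(2/5)


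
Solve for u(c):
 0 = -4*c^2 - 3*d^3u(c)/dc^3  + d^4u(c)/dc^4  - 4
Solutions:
 u(c) = C1 + C2*c + C3*c^2 + C4*exp(3*c) - c^5/45 - c^4/27 - 22*c^3/81


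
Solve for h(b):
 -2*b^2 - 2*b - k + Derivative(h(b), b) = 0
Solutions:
 h(b) = C1 + 2*b^3/3 + b^2 + b*k


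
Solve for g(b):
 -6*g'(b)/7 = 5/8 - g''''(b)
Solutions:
 g(b) = C1 + C4*exp(6^(1/3)*7^(2/3)*b/7) - 35*b/48 + (C2*sin(2^(1/3)*3^(5/6)*7^(2/3)*b/14) + C3*cos(2^(1/3)*3^(5/6)*7^(2/3)*b/14))*exp(-6^(1/3)*7^(2/3)*b/14)


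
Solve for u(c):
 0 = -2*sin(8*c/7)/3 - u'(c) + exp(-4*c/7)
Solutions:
 u(c) = C1 + 7*cos(8*c/7)/12 - 7*exp(-4*c/7)/4


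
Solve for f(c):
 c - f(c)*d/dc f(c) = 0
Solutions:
 f(c) = -sqrt(C1 + c^2)
 f(c) = sqrt(C1 + c^2)


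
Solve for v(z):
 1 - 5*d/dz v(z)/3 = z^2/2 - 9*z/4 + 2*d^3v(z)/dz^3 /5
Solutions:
 v(z) = C1 + C2*sin(5*sqrt(6)*z/6) + C3*cos(5*sqrt(6)*z/6) - z^3/10 + 27*z^2/40 + 93*z/125


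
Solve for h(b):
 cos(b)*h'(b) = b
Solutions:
 h(b) = C1 + Integral(b/cos(b), b)


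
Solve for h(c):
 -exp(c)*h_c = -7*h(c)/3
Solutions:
 h(c) = C1*exp(-7*exp(-c)/3)


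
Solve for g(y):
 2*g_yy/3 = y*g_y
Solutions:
 g(y) = C1 + C2*erfi(sqrt(3)*y/2)


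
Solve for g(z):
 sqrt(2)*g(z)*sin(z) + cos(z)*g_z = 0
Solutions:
 g(z) = C1*cos(z)^(sqrt(2))


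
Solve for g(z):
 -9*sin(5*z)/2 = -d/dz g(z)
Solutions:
 g(z) = C1 - 9*cos(5*z)/10


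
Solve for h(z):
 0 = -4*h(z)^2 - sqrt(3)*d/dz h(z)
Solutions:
 h(z) = 3/(C1 + 4*sqrt(3)*z)


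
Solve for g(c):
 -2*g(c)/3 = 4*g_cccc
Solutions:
 g(c) = (C1*sin(2^(1/4)*3^(3/4)*c/6) + C2*cos(2^(1/4)*3^(3/4)*c/6))*exp(-2^(1/4)*3^(3/4)*c/6) + (C3*sin(2^(1/4)*3^(3/4)*c/6) + C4*cos(2^(1/4)*3^(3/4)*c/6))*exp(2^(1/4)*3^(3/4)*c/6)


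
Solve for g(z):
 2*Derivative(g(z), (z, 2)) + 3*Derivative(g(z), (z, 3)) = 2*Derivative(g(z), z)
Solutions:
 g(z) = C1 + C2*exp(z*(-1 + sqrt(7))/3) + C3*exp(-z*(1 + sqrt(7))/3)


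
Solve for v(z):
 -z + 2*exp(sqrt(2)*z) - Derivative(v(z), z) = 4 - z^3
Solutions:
 v(z) = C1 + z^4/4 - z^2/2 - 4*z + sqrt(2)*exp(sqrt(2)*z)


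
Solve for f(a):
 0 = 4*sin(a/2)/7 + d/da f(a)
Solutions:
 f(a) = C1 + 8*cos(a/2)/7


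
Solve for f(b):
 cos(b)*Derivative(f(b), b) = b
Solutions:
 f(b) = C1 + Integral(b/cos(b), b)


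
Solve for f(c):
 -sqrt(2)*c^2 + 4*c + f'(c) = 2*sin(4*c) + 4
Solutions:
 f(c) = C1 + sqrt(2)*c^3/3 - 2*c^2 + 4*c - cos(4*c)/2


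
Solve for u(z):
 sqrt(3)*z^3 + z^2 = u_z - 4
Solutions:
 u(z) = C1 + sqrt(3)*z^4/4 + z^3/3 + 4*z


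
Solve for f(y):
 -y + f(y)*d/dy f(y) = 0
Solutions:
 f(y) = -sqrt(C1 + y^2)
 f(y) = sqrt(C1 + y^2)


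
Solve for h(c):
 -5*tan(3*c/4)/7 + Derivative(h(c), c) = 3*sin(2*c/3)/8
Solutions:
 h(c) = C1 - 20*log(cos(3*c/4))/21 - 9*cos(2*c/3)/16


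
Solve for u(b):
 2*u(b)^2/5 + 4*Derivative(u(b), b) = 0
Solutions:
 u(b) = 10/(C1 + b)


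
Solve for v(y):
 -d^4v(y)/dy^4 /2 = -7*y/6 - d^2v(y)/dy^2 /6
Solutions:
 v(y) = C1 + C2*y + C3*exp(-sqrt(3)*y/3) + C4*exp(sqrt(3)*y/3) - 7*y^3/6


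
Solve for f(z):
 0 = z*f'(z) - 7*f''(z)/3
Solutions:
 f(z) = C1 + C2*erfi(sqrt(42)*z/14)


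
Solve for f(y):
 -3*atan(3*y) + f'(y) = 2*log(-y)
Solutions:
 f(y) = C1 + 2*y*log(-y) + 3*y*atan(3*y) - 2*y - log(9*y^2 + 1)/2


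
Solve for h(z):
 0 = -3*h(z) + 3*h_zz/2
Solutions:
 h(z) = C1*exp(-sqrt(2)*z) + C2*exp(sqrt(2)*z)


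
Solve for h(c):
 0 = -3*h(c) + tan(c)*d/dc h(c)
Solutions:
 h(c) = C1*sin(c)^3


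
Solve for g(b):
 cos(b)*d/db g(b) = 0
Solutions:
 g(b) = C1


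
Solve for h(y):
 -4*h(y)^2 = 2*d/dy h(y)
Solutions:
 h(y) = 1/(C1 + 2*y)


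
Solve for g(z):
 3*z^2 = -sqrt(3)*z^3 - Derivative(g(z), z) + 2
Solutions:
 g(z) = C1 - sqrt(3)*z^4/4 - z^3 + 2*z


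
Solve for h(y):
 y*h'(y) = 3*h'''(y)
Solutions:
 h(y) = C1 + Integral(C2*airyai(3^(2/3)*y/3) + C3*airybi(3^(2/3)*y/3), y)


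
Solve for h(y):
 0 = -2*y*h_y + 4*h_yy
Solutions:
 h(y) = C1 + C2*erfi(y/2)


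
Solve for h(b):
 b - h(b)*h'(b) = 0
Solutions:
 h(b) = -sqrt(C1 + b^2)
 h(b) = sqrt(C1 + b^2)


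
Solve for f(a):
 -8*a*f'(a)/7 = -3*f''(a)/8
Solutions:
 f(a) = C1 + C2*erfi(4*sqrt(42)*a/21)


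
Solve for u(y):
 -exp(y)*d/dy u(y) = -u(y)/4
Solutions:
 u(y) = C1*exp(-exp(-y)/4)


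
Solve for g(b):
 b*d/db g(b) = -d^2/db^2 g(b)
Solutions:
 g(b) = C1 + C2*erf(sqrt(2)*b/2)


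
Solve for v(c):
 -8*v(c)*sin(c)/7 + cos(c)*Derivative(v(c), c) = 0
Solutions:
 v(c) = C1/cos(c)^(8/7)


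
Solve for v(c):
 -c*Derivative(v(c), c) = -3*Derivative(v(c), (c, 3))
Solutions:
 v(c) = C1 + Integral(C2*airyai(3^(2/3)*c/3) + C3*airybi(3^(2/3)*c/3), c)


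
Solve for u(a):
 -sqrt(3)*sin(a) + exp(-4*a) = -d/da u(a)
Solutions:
 u(a) = C1 - sqrt(3)*cos(a) + exp(-4*a)/4


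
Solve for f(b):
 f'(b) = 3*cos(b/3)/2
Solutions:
 f(b) = C1 + 9*sin(b/3)/2


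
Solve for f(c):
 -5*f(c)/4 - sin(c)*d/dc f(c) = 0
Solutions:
 f(c) = C1*(cos(c) + 1)^(5/8)/(cos(c) - 1)^(5/8)


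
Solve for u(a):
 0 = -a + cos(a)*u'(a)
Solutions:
 u(a) = C1 + Integral(a/cos(a), a)


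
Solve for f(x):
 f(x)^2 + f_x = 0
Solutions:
 f(x) = 1/(C1 + x)


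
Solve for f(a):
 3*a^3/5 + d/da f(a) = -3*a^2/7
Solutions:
 f(a) = C1 - 3*a^4/20 - a^3/7


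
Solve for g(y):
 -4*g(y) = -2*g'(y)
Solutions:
 g(y) = C1*exp(2*y)


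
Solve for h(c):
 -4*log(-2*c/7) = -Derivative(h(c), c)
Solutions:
 h(c) = C1 + 4*c*log(-c) + 4*c*(-log(7) - 1 + log(2))


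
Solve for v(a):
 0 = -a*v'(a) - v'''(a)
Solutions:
 v(a) = C1 + Integral(C2*airyai(-a) + C3*airybi(-a), a)


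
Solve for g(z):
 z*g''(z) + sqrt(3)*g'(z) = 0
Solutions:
 g(z) = C1 + C2*z^(1 - sqrt(3))


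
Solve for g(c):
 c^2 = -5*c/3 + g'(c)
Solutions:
 g(c) = C1 + c^3/3 + 5*c^2/6


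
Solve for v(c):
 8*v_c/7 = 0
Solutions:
 v(c) = C1


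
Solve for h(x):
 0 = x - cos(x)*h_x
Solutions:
 h(x) = C1 + Integral(x/cos(x), x)


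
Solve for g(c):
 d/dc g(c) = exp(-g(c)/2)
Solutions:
 g(c) = 2*log(C1 + c/2)


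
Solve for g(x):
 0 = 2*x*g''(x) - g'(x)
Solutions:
 g(x) = C1 + C2*x^(3/2)


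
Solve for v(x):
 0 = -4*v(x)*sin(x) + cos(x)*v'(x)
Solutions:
 v(x) = C1/cos(x)^4


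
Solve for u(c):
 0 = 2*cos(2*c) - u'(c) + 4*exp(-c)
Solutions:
 u(c) = C1 + sin(2*c) - 4*exp(-c)


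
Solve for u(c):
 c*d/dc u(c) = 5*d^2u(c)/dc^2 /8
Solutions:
 u(c) = C1 + C2*erfi(2*sqrt(5)*c/5)


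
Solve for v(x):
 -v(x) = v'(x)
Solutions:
 v(x) = C1*exp(-x)


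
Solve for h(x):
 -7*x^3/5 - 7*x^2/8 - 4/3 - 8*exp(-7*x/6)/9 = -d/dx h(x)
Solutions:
 h(x) = C1 + 7*x^4/20 + 7*x^3/24 + 4*x/3 - 16*exp(-7*x/6)/21


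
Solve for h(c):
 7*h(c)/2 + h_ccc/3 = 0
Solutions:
 h(c) = C3*exp(-2^(2/3)*21^(1/3)*c/2) + (C1*sin(2^(2/3)*3^(5/6)*7^(1/3)*c/4) + C2*cos(2^(2/3)*3^(5/6)*7^(1/3)*c/4))*exp(2^(2/3)*21^(1/3)*c/4)


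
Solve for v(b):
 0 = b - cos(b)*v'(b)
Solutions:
 v(b) = C1 + Integral(b/cos(b), b)


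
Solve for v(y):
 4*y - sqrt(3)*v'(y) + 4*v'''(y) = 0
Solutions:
 v(y) = C1 + C2*exp(-3^(1/4)*y/2) + C3*exp(3^(1/4)*y/2) + 2*sqrt(3)*y^2/3


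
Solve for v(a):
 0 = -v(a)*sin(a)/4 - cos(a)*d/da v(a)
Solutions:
 v(a) = C1*cos(a)^(1/4)


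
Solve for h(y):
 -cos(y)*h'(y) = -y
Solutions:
 h(y) = C1 + Integral(y/cos(y), y)


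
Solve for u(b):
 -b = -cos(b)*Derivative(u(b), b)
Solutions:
 u(b) = C1 + Integral(b/cos(b), b)


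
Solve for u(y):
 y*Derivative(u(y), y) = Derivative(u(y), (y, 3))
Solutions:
 u(y) = C1 + Integral(C2*airyai(y) + C3*airybi(y), y)


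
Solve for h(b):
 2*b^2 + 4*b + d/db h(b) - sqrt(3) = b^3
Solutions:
 h(b) = C1 + b^4/4 - 2*b^3/3 - 2*b^2 + sqrt(3)*b


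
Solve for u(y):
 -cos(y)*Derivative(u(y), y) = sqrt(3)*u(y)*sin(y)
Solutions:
 u(y) = C1*cos(y)^(sqrt(3))


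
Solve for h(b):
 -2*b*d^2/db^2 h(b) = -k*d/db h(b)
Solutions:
 h(b) = C1 + b^(re(k)/2 + 1)*(C2*sin(log(b)*Abs(im(k))/2) + C3*cos(log(b)*im(k)/2))


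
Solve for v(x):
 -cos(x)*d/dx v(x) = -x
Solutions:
 v(x) = C1 + Integral(x/cos(x), x)


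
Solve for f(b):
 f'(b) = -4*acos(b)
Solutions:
 f(b) = C1 - 4*b*acos(b) + 4*sqrt(1 - b^2)


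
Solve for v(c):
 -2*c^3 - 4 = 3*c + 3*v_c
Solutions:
 v(c) = C1 - c^4/6 - c^2/2 - 4*c/3


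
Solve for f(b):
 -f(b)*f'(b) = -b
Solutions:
 f(b) = -sqrt(C1 + b^2)
 f(b) = sqrt(C1 + b^2)


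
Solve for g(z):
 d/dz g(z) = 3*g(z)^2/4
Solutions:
 g(z) = -4/(C1 + 3*z)


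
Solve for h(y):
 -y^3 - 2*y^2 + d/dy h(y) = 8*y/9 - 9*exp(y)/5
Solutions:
 h(y) = C1 + y^4/4 + 2*y^3/3 + 4*y^2/9 - 9*exp(y)/5


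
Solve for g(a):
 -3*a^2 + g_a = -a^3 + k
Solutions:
 g(a) = C1 - a^4/4 + a^3 + a*k


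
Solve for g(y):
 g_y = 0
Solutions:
 g(y) = C1


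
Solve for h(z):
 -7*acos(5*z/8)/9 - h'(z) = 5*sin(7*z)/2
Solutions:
 h(z) = C1 - 7*z*acos(5*z/8)/9 + 7*sqrt(64 - 25*z^2)/45 + 5*cos(7*z)/14


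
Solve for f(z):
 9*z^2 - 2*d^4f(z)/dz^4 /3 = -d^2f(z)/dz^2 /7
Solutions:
 f(z) = C1 + C2*z + C3*exp(-sqrt(42)*z/14) + C4*exp(sqrt(42)*z/14) - 21*z^4/4 - 294*z^2


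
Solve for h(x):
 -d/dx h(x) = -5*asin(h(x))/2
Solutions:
 Integral(1/asin(_y), (_y, h(x))) = C1 + 5*x/2


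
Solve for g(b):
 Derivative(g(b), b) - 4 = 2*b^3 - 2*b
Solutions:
 g(b) = C1 + b^4/2 - b^2 + 4*b


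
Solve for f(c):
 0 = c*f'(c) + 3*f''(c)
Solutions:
 f(c) = C1 + C2*erf(sqrt(6)*c/6)


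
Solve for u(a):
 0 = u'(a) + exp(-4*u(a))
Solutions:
 u(a) = log(-I*(C1 - 4*a)^(1/4))
 u(a) = log(I*(C1 - 4*a)^(1/4))
 u(a) = log(-(C1 - 4*a)^(1/4))
 u(a) = log(C1 - 4*a)/4


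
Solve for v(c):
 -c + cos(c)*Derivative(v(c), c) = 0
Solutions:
 v(c) = C1 + Integral(c/cos(c), c)


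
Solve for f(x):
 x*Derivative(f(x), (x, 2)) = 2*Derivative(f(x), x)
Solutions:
 f(x) = C1 + C2*x^3


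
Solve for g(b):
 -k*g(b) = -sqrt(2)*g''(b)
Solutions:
 g(b) = C1*exp(-2^(3/4)*b*sqrt(k)/2) + C2*exp(2^(3/4)*b*sqrt(k)/2)


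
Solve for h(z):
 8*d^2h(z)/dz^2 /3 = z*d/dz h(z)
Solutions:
 h(z) = C1 + C2*erfi(sqrt(3)*z/4)


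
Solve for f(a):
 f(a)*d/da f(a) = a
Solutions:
 f(a) = -sqrt(C1 + a^2)
 f(a) = sqrt(C1 + a^2)


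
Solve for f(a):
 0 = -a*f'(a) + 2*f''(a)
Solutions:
 f(a) = C1 + C2*erfi(a/2)


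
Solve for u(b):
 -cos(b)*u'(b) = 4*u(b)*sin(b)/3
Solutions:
 u(b) = C1*cos(b)^(4/3)


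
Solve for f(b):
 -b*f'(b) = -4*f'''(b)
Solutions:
 f(b) = C1 + Integral(C2*airyai(2^(1/3)*b/2) + C3*airybi(2^(1/3)*b/2), b)


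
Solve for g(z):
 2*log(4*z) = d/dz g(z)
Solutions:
 g(z) = C1 + 2*z*log(z) - 2*z + z*log(16)


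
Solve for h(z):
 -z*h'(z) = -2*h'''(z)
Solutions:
 h(z) = C1 + Integral(C2*airyai(2^(2/3)*z/2) + C3*airybi(2^(2/3)*z/2), z)


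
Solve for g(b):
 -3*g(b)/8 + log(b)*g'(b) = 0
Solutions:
 g(b) = C1*exp(3*li(b)/8)


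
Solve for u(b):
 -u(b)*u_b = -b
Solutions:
 u(b) = -sqrt(C1 + b^2)
 u(b) = sqrt(C1 + b^2)


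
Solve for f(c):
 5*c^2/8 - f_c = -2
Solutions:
 f(c) = C1 + 5*c^3/24 + 2*c


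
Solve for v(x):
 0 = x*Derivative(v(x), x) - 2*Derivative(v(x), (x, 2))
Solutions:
 v(x) = C1 + C2*erfi(x/2)


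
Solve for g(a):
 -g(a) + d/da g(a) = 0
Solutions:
 g(a) = C1*exp(a)


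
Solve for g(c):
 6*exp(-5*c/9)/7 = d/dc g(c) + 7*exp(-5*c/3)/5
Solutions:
 g(c) = C1 + 21*exp(-5*c/3)/25 - 54*exp(-5*c/9)/35


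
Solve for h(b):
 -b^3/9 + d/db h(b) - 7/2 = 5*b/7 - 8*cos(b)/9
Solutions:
 h(b) = C1 + b^4/36 + 5*b^2/14 + 7*b/2 - 8*sin(b)/9


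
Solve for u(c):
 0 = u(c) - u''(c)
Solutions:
 u(c) = C1*exp(-c) + C2*exp(c)


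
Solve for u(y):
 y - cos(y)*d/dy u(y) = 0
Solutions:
 u(y) = C1 + Integral(y/cos(y), y)


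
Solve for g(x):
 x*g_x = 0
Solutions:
 g(x) = C1


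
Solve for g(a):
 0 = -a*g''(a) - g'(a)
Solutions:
 g(a) = C1 + C2*log(a)


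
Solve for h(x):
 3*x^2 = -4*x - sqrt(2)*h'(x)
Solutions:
 h(x) = C1 - sqrt(2)*x^3/2 - sqrt(2)*x^2


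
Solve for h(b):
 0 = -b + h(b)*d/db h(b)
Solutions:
 h(b) = -sqrt(C1 + b^2)
 h(b) = sqrt(C1 + b^2)


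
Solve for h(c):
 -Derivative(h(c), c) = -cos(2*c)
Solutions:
 h(c) = C1 + sin(2*c)/2


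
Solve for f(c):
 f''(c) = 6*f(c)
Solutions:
 f(c) = C1*exp(-sqrt(6)*c) + C2*exp(sqrt(6)*c)


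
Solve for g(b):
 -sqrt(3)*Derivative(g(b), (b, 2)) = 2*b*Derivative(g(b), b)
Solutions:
 g(b) = C1 + C2*erf(3^(3/4)*b/3)


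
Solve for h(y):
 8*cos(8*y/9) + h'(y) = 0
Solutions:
 h(y) = C1 - 9*sin(8*y/9)


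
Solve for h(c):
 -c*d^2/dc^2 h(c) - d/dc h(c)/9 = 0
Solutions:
 h(c) = C1 + C2*c^(8/9)


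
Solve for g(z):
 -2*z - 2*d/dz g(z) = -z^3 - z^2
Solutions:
 g(z) = C1 + z^4/8 + z^3/6 - z^2/2


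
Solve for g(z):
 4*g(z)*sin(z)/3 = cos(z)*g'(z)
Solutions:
 g(z) = C1/cos(z)^(4/3)


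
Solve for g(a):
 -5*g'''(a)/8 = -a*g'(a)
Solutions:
 g(a) = C1 + Integral(C2*airyai(2*5^(2/3)*a/5) + C3*airybi(2*5^(2/3)*a/5), a)


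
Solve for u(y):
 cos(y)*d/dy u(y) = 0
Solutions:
 u(y) = C1


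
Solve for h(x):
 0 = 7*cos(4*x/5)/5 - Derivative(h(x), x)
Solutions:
 h(x) = C1 + 7*sin(4*x/5)/4


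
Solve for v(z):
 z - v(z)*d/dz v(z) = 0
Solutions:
 v(z) = -sqrt(C1 + z^2)
 v(z) = sqrt(C1 + z^2)


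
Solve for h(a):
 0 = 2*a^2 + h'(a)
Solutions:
 h(a) = C1 - 2*a^3/3


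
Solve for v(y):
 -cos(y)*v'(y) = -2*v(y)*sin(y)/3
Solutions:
 v(y) = C1/cos(y)^(2/3)


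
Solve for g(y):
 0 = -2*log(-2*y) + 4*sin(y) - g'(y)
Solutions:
 g(y) = C1 - 2*y*log(-y) - 2*y*log(2) + 2*y - 4*cos(y)


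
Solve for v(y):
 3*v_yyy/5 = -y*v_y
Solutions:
 v(y) = C1 + Integral(C2*airyai(-3^(2/3)*5^(1/3)*y/3) + C3*airybi(-3^(2/3)*5^(1/3)*y/3), y)
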